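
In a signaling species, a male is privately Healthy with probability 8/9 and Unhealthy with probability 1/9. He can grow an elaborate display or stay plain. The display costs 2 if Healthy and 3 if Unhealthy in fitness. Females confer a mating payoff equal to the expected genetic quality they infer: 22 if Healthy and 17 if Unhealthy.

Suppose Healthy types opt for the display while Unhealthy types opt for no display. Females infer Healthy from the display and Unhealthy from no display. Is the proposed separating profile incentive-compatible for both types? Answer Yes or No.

No

Under these beliefs, the display earns mating payoff 22 and no display earns mating payoff 17.
Healthy: the display nets 22 − 2 = 20; no display nets 17. Healthy prefers the display.
Unhealthy: the display nets 22 − 3 = 19; no display nets 17. Unhealthy would deviate to the display.
Unhealthy has a profitable deviation, so the profile is not an equilibrium.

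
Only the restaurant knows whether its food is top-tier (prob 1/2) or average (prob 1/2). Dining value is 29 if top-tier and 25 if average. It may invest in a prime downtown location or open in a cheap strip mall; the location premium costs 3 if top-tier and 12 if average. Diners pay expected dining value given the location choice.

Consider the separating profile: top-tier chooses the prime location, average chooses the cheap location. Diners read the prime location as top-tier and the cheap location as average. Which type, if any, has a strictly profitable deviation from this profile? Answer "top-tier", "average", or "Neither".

Neither

The prime location pays 29; the cheap location pays 25.
top-tier: assigned the prime location, nets 29 − 3 = 26; deviating to the cheap location nets 25.
average: assigned the cheap location, nets 25; deviating to the prime location nets 29 − 12 = 17.
Both types strictly prefer their assigned action; no profitable deviation.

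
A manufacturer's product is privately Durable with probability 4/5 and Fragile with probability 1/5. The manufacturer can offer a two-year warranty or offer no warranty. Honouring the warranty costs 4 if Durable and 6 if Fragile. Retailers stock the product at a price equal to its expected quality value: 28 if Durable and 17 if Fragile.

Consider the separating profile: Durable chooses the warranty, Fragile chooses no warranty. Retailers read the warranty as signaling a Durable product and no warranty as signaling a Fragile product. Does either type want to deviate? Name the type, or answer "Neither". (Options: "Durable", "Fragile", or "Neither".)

The warranty pays 28; no warranty pays 17.
Durable: assigned the warranty, nets 28 − 4 = 24; deviating to no warranty nets 17.
Fragile: assigned no warranty, nets 17; deviating to the warranty nets 28 − 6 = 22.
The Fragile type gains 5 by deviating.

Fragile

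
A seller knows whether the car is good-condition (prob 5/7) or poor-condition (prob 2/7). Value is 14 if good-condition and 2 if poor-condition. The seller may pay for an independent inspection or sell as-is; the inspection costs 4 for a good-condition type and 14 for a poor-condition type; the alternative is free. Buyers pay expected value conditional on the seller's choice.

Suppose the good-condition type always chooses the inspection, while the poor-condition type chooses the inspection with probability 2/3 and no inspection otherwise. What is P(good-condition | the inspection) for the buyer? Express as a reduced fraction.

P(the inspection) = (5/7)·1 + (2/7)·(2/3) = 19/21.
By Bayes' rule, P(good-condition | the inspection) = (5/7) / (19/21) = 15/19.

15/19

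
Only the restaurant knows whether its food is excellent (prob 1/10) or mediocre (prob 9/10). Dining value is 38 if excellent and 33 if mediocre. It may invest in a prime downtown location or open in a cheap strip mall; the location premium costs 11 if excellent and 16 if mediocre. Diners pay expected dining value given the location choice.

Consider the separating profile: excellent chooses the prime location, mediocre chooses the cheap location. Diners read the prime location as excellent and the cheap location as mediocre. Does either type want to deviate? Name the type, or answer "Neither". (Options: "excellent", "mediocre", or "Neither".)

The prime location pays 38; the cheap location pays 33.
excellent: assigned the prime location, nets 38 − 11 = 27; deviating to the cheap location nets 33.
mediocre: assigned the cheap location, nets 33; deviating to the prime location nets 38 − 16 = 22.
The excellent type gains 6 by deviating.

excellent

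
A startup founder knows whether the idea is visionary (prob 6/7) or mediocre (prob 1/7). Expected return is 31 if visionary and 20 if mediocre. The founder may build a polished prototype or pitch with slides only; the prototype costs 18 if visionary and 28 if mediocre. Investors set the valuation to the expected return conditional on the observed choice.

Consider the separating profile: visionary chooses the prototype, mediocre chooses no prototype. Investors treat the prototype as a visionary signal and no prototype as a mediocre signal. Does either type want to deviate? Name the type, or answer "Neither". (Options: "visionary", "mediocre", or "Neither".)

visionary

The prototype pays 31; no prototype pays 20.
visionary: assigned the prototype, nets 31 − 18 = 13; deviating to no prototype nets 20.
mediocre: assigned no prototype, nets 20; deviating to the prototype nets 31 − 28 = 3.
The visionary type gains 7 by deviating.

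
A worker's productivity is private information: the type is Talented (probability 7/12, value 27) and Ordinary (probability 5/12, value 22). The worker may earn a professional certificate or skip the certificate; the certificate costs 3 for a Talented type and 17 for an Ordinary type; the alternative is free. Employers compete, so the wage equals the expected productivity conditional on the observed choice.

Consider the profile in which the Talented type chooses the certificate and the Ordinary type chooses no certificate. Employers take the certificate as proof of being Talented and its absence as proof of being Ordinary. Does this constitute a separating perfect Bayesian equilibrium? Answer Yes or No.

Under these beliefs, the certificate earns wage 27 and no certificate earns wage 22.
Talented: the certificate nets 27 − 3 = 24; no certificate nets 22. Talented prefers the certificate.
Ordinary: the certificate nets 27 − 17 = 10; no certificate nets 22. Ordinary prefers no certificate.
Neither type deviates, so the separating profile is an equilibrium.

Yes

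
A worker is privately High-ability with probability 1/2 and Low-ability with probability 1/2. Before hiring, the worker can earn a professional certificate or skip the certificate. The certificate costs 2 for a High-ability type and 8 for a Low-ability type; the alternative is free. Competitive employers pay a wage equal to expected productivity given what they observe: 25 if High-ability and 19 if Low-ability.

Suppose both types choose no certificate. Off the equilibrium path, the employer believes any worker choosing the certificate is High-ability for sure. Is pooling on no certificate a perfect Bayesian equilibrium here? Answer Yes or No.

On path, the employer holds the prior and pays 1/2·25 + 1/2·19 = 22. Off path (the certificate), believing High-ability, it pays 25.
High-ability: no certificate nets 22; the certificate nets 25 − 2 = 23. High-ability would deviate.
Low-ability: no certificate nets 22; the certificate nets 25 − 8 = 17. Low-ability stays.
A type deviates, so pooling fails.

No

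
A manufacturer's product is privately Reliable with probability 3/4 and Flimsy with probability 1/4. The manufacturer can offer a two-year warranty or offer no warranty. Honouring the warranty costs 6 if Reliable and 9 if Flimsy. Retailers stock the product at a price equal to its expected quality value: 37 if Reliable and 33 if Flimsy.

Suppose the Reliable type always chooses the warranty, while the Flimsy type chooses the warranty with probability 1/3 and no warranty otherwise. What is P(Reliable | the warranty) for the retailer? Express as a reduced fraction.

9/10

P(the warranty) = (3/4)·1 + (1/4)·(1/3) = 5/6.
By Bayes' rule, P(Reliable | the warranty) = (3/4) / (5/6) = 9/10.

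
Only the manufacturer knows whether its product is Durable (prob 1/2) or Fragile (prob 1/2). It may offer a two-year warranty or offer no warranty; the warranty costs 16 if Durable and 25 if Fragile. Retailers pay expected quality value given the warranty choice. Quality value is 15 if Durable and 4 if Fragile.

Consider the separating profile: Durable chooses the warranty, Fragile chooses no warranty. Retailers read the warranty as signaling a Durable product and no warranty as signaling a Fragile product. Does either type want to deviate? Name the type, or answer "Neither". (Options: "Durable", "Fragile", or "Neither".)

Durable

The warranty pays 15; no warranty pays 4.
Durable: assigned the warranty, nets 15 − 16 = -1; deviating to no warranty nets 4.
Fragile: assigned no warranty, nets 4; deviating to the warranty nets 15 − 25 = -10.
The Durable type gains 5 by deviating.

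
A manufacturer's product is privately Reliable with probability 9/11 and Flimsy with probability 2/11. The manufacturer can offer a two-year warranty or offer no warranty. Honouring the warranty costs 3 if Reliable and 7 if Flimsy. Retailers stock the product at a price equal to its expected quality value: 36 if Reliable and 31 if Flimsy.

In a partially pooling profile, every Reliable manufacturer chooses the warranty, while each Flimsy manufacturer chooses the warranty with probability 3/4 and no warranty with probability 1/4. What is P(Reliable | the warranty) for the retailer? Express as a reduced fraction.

6/7

P(the warranty) = (9/11)·1 + (2/11)·(3/4) = 21/22.
By Bayes' rule, P(Reliable | the warranty) = (9/11) / (21/22) = 6/7.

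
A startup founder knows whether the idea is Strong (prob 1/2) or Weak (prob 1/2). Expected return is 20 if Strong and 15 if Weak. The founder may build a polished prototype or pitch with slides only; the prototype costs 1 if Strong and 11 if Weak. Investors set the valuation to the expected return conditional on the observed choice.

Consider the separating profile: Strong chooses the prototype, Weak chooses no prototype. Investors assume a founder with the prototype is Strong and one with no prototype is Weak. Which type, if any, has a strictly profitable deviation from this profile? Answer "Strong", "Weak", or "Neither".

Neither

The prototype pays 20; no prototype pays 15.
Strong: assigned the prototype, nets 20 − 1 = 19; deviating to no prototype nets 15.
Weak: assigned no prototype, nets 15; deviating to the prototype nets 20 − 11 = 9.
Both types strictly prefer their assigned action; no profitable deviation.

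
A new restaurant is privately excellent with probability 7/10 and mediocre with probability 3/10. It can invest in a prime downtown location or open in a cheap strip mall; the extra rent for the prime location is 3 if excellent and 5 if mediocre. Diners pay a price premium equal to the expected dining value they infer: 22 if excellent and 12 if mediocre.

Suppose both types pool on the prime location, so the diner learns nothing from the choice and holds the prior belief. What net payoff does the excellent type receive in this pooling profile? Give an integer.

16

Pooled price premium = 7/10·22 + 3/10·12 = 19.
excellent pays cost 3 for the prime location, so net payoff = 19 − 3 = 16.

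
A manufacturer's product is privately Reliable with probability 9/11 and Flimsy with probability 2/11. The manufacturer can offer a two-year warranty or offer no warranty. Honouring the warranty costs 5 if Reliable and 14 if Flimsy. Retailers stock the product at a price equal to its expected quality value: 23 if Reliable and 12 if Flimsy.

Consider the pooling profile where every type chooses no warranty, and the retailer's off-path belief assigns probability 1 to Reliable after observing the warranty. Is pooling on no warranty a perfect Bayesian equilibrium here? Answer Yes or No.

On path, the retailer holds the prior and pays 9/11·23 + 2/11·12 = 21. Off path (the warranty), believing Reliable, it pays 23.
Reliable: no warranty nets 21; the warranty nets 23 − 5 = 18. Reliable stays.
Flimsy: no warranty nets 21; the warranty nets 23 − 14 = 9. Flimsy stays.
No type deviates, so pooling is sustained.

Yes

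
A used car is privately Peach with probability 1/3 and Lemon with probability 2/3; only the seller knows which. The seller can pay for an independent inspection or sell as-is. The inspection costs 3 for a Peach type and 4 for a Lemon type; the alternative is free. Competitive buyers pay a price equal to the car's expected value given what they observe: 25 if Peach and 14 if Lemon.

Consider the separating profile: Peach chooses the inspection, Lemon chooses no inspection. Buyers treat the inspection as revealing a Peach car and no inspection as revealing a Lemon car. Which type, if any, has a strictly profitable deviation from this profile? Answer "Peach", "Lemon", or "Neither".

Lemon

The inspection pays 25; no inspection pays 14.
Peach: assigned the inspection, nets 25 − 3 = 22; deviating to no inspection nets 14.
Lemon: assigned no inspection, nets 14; deviating to the inspection nets 25 − 4 = 21.
The Lemon type gains 7 by deviating.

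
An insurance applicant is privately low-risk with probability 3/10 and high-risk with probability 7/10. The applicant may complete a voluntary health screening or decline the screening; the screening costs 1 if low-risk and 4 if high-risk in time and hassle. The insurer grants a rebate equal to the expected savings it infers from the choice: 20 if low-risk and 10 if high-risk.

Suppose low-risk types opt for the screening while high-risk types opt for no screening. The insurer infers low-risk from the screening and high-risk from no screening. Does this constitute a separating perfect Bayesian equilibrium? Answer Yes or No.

Under these beliefs, the screening earns rebate 20 and no screening earns rebate 10.
low-risk: the screening nets 20 − 1 = 19; no screening nets 10. low-risk prefers the screening.
high-risk: the screening nets 20 − 4 = 16; no screening nets 10. high-risk would deviate to the screening.
high-risk has a profitable deviation, so the profile is not an equilibrium.

No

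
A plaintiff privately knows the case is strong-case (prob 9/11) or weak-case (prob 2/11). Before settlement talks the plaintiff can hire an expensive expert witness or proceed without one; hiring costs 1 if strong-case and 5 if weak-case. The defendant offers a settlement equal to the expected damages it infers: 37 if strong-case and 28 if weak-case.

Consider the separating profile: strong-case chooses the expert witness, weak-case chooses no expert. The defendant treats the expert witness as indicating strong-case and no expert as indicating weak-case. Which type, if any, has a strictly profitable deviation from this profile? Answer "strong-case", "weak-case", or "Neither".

weak-case

The expert witness pays 37; no expert pays 28.
strong-case: assigned the expert witness, nets 37 − 1 = 36; deviating to no expert nets 28.
weak-case: assigned no expert, nets 28; deviating to the expert witness nets 37 − 5 = 32.
The weak-case type gains 4 by deviating.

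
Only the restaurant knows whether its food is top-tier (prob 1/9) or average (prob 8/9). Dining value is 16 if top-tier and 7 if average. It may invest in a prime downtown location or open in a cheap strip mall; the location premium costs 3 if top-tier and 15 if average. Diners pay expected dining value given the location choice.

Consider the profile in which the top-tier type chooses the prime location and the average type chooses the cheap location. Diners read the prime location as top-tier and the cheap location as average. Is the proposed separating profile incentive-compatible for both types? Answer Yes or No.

Yes

Under these beliefs, the prime location earns price premium 16 and the cheap location earns price premium 7.
top-tier: the prime location nets 16 − 3 = 13; the cheap location nets 7. top-tier prefers the prime location.
average: the prime location nets 16 − 15 = 1; the cheap location nets 7. average prefers the cheap location.
Neither type deviates, so the separating profile is an equilibrium.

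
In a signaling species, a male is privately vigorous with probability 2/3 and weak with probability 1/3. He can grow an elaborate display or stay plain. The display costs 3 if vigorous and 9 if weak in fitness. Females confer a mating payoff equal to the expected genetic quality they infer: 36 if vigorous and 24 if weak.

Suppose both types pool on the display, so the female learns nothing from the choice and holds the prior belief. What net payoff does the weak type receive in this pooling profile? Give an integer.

23

Pooled mating payoff = 2/3·36 + 1/3·24 = 32.
weak pays cost 9 for the display, so net payoff = 32 − 9 = 23.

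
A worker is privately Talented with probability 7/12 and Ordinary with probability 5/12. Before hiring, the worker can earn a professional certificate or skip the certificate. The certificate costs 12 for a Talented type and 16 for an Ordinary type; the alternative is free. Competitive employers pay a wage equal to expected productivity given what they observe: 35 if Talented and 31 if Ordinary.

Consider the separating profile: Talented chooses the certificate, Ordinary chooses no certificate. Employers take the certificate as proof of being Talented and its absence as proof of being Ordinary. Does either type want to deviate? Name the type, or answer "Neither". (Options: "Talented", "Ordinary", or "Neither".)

The certificate pays 35; no certificate pays 31.
Talented: assigned the certificate, nets 35 − 12 = 23; deviating to no certificate nets 31.
Ordinary: assigned no certificate, nets 31; deviating to the certificate nets 35 − 16 = 19.
The Talented type gains 8 by deviating.

Talented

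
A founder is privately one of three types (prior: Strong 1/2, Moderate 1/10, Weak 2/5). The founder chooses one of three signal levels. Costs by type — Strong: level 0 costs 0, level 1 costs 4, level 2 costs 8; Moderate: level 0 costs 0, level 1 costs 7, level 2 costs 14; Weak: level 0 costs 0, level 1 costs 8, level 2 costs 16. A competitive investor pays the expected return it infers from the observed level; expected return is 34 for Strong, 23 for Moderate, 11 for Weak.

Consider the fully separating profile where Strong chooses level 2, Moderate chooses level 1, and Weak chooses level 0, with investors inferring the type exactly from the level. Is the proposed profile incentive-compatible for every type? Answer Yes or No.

No

Separating valuations: level 2 → 34, level 1 → 23, level 0 → 11.
Strong (assigned level 2): level 0: 11 − 0 = 11; level 1: 23 − 4 = 19; level 2: 34 − 8 = 26. Strong stays.
Moderate (assigned level 1): level 0: 11 − 0 = 11; level 1: 23 − 7 = 16; level 2: 34 − 14 = 20. Moderate prefers level 2.
Weak (assigned level 0): level 0: 11 − 0 = 11; level 1: 23 − 8 = 15; level 2: 34 − 16 = 18. Weak prefers level 2.
At least one type deviates; the separating profile fails.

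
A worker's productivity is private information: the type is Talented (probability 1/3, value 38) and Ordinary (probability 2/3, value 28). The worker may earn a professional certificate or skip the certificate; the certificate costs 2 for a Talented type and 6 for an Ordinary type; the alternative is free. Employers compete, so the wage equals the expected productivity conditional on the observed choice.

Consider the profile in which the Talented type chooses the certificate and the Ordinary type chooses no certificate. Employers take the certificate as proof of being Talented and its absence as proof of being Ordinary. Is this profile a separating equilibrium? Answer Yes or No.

No

Under these beliefs, the certificate earns wage 38 and no certificate earns wage 28.
Talented: the certificate nets 38 − 2 = 36; no certificate nets 28. Talented prefers the certificate.
Ordinary: the certificate nets 38 − 6 = 32; no certificate nets 28. Ordinary would deviate to the certificate.
Ordinary has a profitable deviation, so the profile is not an equilibrium.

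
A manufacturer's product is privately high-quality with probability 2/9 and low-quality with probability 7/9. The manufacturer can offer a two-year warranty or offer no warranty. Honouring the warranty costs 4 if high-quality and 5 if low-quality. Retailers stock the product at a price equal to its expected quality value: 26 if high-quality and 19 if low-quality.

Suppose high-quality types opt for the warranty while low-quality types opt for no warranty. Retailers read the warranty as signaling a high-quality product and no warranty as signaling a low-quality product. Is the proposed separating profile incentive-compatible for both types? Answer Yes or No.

No

Under these beliefs, the warranty earns price 26 and no warranty earns price 19.
high-quality: the warranty nets 26 − 4 = 22; no warranty nets 19. high-quality prefers the warranty.
low-quality: the warranty nets 26 − 5 = 21; no warranty nets 19. low-quality would deviate to the warranty.
low-quality has a profitable deviation, so the profile is not an equilibrium.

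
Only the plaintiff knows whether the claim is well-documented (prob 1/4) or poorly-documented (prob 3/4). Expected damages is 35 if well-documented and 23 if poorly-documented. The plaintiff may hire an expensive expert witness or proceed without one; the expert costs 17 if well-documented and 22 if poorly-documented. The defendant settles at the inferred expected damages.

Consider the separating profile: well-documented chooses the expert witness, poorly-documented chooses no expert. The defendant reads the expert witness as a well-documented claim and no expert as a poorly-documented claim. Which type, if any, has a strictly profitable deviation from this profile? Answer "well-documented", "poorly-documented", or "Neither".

The expert witness pays 35; no expert pays 23.
well-documented: assigned the expert witness, nets 35 − 17 = 18; deviating to no expert nets 23.
poorly-documented: assigned no expert, nets 23; deviating to the expert witness nets 35 − 22 = 13.
The well-documented type gains 5 by deviating.

well-documented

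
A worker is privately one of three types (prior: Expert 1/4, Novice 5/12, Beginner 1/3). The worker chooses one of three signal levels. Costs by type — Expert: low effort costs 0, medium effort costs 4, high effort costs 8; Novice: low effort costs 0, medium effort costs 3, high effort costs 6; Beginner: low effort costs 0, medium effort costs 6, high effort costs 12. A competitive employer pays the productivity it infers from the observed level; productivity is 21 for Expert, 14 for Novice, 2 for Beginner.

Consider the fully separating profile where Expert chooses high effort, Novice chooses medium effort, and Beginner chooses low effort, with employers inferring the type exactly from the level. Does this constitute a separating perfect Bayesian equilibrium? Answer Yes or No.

Separating wages: high effort → 21, medium effort → 14, low effort → 2.
Expert (assigned high effort): low effort: 2 − 0 = 2; medium effort: 14 − 4 = 10; high effort: 21 − 8 = 13. Expert stays.
Novice (assigned medium effort): low effort: 2 − 0 = 2; medium effort: 14 − 3 = 11; high effort: 21 − 6 = 15. Novice prefers high effort.
Beginner (assigned low effort): low effort: 2 − 0 = 2; medium effort: 14 − 6 = 8; high effort: 21 − 12 = 9. Beginner prefers high effort.
At least one type deviates; the separating profile fails.

No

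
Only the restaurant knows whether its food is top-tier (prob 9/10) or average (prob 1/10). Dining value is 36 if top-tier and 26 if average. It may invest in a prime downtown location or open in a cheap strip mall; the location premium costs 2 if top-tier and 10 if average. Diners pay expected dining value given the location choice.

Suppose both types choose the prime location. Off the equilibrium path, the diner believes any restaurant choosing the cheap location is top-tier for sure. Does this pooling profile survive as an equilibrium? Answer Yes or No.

No

On path, the diner holds the prior and pays 9/10·36 + 1/10·26 = 35. Off path (the cheap location), believing top-tier, it pays 36.
top-tier: the prime location nets 35 − 2 = 33; the cheap location nets 36. top-tier would deviate.
average: the prime location nets 35 − 10 = 25; the cheap location nets 36. average would deviate.
A type deviates, so pooling fails.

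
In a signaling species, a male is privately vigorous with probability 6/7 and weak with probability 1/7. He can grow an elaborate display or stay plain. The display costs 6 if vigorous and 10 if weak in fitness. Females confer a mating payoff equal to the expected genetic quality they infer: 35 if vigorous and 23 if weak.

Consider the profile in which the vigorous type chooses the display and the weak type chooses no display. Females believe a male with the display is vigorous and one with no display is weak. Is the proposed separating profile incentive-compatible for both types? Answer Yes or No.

Under these beliefs, the display earns mating payoff 35 and no display earns mating payoff 23.
vigorous: the display nets 35 − 6 = 29; no display nets 23. vigorous prefers the display.
weak: the display nets 35 − 10 = 25; no display nets 23. weak would deviate to the display.
weak has a profitable deviation, so the profile is not an equilibrium.

No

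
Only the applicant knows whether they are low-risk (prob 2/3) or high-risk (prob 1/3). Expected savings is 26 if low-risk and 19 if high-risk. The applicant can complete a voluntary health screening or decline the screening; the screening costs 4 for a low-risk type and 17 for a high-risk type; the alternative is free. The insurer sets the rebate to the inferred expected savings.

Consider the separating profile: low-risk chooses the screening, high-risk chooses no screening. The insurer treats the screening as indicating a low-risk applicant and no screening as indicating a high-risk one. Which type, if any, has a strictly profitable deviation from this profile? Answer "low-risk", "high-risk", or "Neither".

The screening pays 26; no screening pays 19.
low-risk: assigned the screening, nets 26 − 4 = 22; deviating to no screening nets 19.
high-risk: assigned no screening, nets 19; deviating to the screening nets 26 − 17 = 9.
Both types strictly prefer their assigned action; no profitable deviation.

Neither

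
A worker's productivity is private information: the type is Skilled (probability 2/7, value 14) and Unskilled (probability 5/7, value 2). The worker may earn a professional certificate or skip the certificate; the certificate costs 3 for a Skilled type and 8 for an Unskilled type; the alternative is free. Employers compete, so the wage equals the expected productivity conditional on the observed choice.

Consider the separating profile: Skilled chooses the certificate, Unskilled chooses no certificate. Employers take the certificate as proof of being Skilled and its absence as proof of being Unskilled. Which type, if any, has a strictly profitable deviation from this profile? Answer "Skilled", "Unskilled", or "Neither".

Unskilled

The certificate pays 14; no certificate pays 2.
Skilled: assigned the certificate, nets 14 − 3 = 11; deviating to no certificate nets 2.
Unskilled: assigned no certificate, nets 2; deviating to the certificate nets 14 − 8 = 6.
The Unskilled type gains 4 by deviating.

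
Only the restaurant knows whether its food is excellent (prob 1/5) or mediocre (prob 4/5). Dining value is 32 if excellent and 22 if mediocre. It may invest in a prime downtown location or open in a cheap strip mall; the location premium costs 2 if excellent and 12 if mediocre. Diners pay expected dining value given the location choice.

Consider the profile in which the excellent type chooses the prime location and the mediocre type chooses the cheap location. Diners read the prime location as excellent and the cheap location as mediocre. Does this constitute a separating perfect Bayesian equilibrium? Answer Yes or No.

Under these beliefs, the prime location earns price premium 32 and the cheap location earns price premium 22.
excellent: the prime location nets 32 − 2 = 30; the cheap location nets 22. excellent prefers the prime location.
mediocre: the prime location nets 32 − 12 = 20; the cheap location nets 22. mediocre prefers the cheap location.
Neither type deviates, so the separating profile is an equilibrium.

Yes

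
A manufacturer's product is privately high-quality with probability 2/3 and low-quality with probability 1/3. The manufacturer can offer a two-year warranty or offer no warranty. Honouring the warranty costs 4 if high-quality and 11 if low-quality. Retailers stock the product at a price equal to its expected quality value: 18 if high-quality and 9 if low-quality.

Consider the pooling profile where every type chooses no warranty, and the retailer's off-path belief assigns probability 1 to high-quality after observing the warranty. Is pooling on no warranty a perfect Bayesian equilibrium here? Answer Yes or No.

Yes

On path, the retailer holds the prior and pays 2/3·18 + 1/3·9 = 15. Off path (the warranty), believing high-quality, it pays 18.
high-quality: no warranty nets 15; the warranty nets 18 − 4 = 14. high-quality stays.
low-quality: no warranty nets 15; the warranty nets 18 − 11 = 7. low-quality stays.
No type deviates, so pooling is sustained.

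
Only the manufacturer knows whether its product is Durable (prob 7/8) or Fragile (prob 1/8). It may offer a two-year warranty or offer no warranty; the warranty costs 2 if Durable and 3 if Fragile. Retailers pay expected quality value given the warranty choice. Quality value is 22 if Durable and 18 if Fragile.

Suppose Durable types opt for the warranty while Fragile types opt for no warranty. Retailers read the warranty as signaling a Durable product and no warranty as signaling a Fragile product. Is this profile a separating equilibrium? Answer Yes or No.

No

Under these beliefs, the warranty earns price 22 and no warranty earns price 18.
Durable: the warranty nets 22 − 2 = 20; no warranty nets 18. Durable prefers the warranty.
Fragile: the warranty nets 22 − 3 = 19; no warranty nets 18. Fragile would deviate to the warranty.
Fragile has a profitable deviation, so the profile is not an equilibrium.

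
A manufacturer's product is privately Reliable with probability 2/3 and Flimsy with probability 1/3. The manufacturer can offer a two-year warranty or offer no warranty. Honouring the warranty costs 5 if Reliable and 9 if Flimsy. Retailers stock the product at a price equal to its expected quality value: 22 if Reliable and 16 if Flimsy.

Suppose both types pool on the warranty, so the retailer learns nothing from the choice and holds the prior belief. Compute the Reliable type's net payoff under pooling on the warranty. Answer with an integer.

Pooled price = 2/3·22 + 1/3·16 = 20.
Reliable pays cost 5 for the warranty, so net payoff = 20 − 5 = 15.

15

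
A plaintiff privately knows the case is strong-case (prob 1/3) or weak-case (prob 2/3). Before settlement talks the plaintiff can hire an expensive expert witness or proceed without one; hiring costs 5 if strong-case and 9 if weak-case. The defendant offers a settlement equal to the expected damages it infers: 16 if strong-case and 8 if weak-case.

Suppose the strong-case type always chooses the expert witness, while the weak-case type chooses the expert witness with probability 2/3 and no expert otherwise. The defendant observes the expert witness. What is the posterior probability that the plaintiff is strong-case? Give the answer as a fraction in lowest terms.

3/7

P(the expert witness) = (1/3)·1 + (2/3)·(2/3) = 7/9.
By Bayes' rule, P(strong-case | the expert witness) = (1/3) / (7/9) = 3/7.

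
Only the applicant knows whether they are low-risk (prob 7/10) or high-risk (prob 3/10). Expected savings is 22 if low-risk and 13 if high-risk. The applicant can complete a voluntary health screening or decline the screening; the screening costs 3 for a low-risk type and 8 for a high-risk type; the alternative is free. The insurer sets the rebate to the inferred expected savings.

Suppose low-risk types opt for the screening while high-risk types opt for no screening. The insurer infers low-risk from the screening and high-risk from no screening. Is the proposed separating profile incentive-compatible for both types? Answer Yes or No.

No

Under these beliefs, the screening earns rebate 22 and no screening earns rebate 13.
low-risk: the screening nets 22 − 3 = 19; no screening nets 13. low-risk prefers the screening.
high-risk: the screening nets 22 − 8 = 14; no screening nets 13. high-risk would deviate to the screening.
high-risk has a profitable deviation, so the profile is not an equilibrium.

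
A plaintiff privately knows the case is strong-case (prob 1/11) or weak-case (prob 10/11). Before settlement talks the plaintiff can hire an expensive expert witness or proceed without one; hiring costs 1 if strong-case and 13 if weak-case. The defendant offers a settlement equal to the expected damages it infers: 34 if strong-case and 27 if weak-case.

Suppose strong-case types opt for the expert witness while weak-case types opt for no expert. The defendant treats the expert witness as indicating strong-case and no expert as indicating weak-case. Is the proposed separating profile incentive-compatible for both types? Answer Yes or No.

Yes

Under these beliefs, the expert witness earns settlement 34 and no expert earns settlement 27.
strong-case: the expert witness nets 34 − 1 = 33; no expert nets 27. strong-case prefers the expert witness.
weak-case: the expert witness nets 34 − 13 = 21; no expert nets 27. weak-case prefers no expert.
Neither type deviates, so the separating profile is an equilibrium.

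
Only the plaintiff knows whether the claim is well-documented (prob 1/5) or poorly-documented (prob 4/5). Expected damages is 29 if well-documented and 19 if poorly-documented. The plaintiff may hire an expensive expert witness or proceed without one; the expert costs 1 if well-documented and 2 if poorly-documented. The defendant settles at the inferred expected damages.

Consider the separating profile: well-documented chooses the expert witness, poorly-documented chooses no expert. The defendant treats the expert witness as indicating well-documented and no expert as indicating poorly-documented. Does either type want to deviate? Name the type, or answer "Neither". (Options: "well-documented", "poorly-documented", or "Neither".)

poorly-documented

The expert witness pays 29; no expert pays 19.
well-documented: assigned the expert witness, nets 29 − 1 = 28; deviating to no expert nets 19.
poorly-documented: assigned no expert, nets 19; deviating to the expert witness nets 29 − 2 = 27.
The poorly-documented type gains 8 by deviating.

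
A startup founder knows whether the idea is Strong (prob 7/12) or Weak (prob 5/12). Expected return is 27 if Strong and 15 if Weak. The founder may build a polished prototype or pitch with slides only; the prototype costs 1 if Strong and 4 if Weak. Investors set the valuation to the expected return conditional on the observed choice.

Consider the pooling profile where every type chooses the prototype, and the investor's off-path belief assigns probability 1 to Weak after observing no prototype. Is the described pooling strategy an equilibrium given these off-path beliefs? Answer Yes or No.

Yes

On path, the investor holds the prior and pays 7/12·27 + 5/12·15 = 22. Off path (no prototype), believing Weak, it pays 15.
Strong: the prototype nets 22 − 1 = 21; no prototype nets 15. Strong stays.
Weak: the prototype nets 22 − 4 = 18; no prototype nets 15. Weak stays.
No type deviates, so pooling is sustained.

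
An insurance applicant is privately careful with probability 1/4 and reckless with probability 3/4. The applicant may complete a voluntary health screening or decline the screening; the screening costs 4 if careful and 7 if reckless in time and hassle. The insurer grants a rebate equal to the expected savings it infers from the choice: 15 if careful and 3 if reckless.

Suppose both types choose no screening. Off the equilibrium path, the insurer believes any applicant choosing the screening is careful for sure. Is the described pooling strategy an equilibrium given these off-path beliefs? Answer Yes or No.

On path, the insurer holds the prior and pays 1/4·15 + 3/4·3 = 6. Off path (the screening), believing careful, it pays 15.
careful: no screening nets 6; the screening nets 15 − 4 = 11. careful would deviate.
reckless: no screening nets 6; the screening nets 15 − 7 = 8. reckless would deviate.
A type deviates, so pooling fails.

No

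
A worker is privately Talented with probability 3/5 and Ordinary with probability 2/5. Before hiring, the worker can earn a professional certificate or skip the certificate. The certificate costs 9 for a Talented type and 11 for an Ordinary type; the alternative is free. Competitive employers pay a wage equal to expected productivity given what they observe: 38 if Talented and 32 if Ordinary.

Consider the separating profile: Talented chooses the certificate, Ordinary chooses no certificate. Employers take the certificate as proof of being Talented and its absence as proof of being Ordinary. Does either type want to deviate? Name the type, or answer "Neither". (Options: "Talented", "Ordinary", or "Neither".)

Talented

The certificate pays 38; no certificate pays 32.
Talented: assigned the certificate, nets 38 − 9 = 29; deviating to no certificate nets 32.
Ordinary: assigned no certificate, nets 32; deviating to the certificate nets 38 − 11 = 27.
The Talented type gains 3 by deviating.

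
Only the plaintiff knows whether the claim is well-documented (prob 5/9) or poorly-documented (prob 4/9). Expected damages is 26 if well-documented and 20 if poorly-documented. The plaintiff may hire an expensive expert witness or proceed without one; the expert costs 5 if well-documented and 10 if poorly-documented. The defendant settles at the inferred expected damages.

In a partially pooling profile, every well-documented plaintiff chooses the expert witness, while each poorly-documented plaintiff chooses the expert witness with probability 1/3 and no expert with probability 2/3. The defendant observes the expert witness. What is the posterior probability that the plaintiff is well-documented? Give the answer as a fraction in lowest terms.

P(the expert witness) = (5/9)·1 + (4/9)·(1/3) = 19/27.
By Bayes' rule, P(well-documented | the expert witness) = (5/9) / (19/27) = 15/19.

15/19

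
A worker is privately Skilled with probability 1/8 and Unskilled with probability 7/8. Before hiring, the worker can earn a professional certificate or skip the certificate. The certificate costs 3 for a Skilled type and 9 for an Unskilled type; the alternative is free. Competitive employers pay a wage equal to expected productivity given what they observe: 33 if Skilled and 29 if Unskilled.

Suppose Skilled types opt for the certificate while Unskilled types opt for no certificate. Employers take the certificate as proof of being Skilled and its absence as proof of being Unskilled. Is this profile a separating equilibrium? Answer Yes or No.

Yes

Under these beliefs, the certificate earns wage 33 and no certificate earns wage 29.
Skilled: the certificate nets 33 − 3 = 30; no certificate nets 29. Skilled prefers the certificate.
Unskilled: the certificate nets 33 − 9 = 24; no certificate nets 29. Unskilled prefers no certificate.
Neither type deviates, so the separating profile is an equilibrium.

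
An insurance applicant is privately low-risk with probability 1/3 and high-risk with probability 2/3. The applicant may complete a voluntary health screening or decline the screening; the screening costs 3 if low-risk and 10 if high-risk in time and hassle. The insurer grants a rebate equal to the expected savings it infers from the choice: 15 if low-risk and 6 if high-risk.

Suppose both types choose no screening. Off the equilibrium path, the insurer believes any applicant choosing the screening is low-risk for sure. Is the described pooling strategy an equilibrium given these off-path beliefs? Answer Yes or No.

No

On path, the insurer holds the prior and pays 1/3·15 + 2/3·6 = 9. Off path (the screening), believing low-risk, it pays 15.
low-risk: no screening nets 9; the screening nets 15 − 3 = 12. low-risk would deviate.
high-risk: no screening nets 9; the screening nets 15 − 10 = 5. high-risk stays.
A type deviates, so pooling fails.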